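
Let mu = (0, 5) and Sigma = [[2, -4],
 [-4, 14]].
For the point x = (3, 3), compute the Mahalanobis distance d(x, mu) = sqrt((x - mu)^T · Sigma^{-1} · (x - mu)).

Step 1 — centre the observation: (x - mu) = (3, -2).

Step 2 — invert Sigma. det(Sigma) = 2·14 - (-4)² = 12.
  Sigma^{-1} = (1/det) · [[d, -b], [-b, a]] = [[1.1667, 0.3333],
 [0.3333, 0.1667]].

Step 3 — form the quadratic (x - mu)^T · Sigma^{-1} · (x - mu):
  Sigma^{-1} · (x - mu) = (2.8333, 0.6667).
  (x - mu)^T · [Sigma^{-1} · (x - mu)] = (3)·(2.8333) + (-2)·(0.6667) = 7.1667.

Step 4 — take square root: d = √(7.1667) ≈ 2.6771.

d(x, mu) = √(7.1667) ≈ 2.6771


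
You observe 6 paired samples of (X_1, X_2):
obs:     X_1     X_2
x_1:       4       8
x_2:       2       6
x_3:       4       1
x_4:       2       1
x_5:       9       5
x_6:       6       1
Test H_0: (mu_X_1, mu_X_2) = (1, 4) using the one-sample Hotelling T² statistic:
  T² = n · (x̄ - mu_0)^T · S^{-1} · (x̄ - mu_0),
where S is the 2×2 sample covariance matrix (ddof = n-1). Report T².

Step 1 — sample mean vector:
  mean(X_1) = (4 + 2 + 4 + 2 + 9 + 6) / 6 = 27/6 = 4.5
  mean(X_2) = (8 + 6 + 1 + 1 + 5 + 1) / 6 = 22/6 = 3.6667
  x̄ = (4.5, 3.6667),  deviation x̄ - mu_0 = (4.5, 3.6667) - (1, 4) = (3.5, -0.3333).

Step 2 — sample covariance matrix, S[i,j] = (1/(n-1)) · Σ_k (x_{k,i} - mean_i) · (x_{k,j} - mean_j), divisor n-1 = 5:
  S[X_1,X_1] = ((-0.5)·(-0.5) + (-2.5)·(-2.5) + (-0.5)·(-0.5) + (-2.5)·(-2.5) + (4.5)·(4.5) + (1.5)·(1.5)) / 5 = 35.5/5 = 7.1
  S[X_1,X_2] = ((-0.5)·(4.3333) + (-2.5)·(2.3333) + (-0.5)·(-2.6667) + (-2.5)·(-2.6667) + (4.5)·(1.3333) + (1.5)·(-2.6667)) / 5 = 2/5 = 0.4
  S[X_2,X_2] = ((4.3333)·(4.3333) + (2.3333)·(2.3333) + (-2.6667)·(-2.6667) + (-2.6667)·(-2.6667) + (1.3333)·(1.3333) + (-2.6667)·(-2.6667)) / 5 = 47.3333/5 = 9.4667
  S = [[7.1, 0.4],
 [0.4, 9.4667]].

Step 3 — invert S. det(S) = 7.1·9.4667 - (0.4)² = 67.0533.
  S^{-1} = (1/det) · [[d, -b], [-b, a]] = [[0.1412, -0.006],
 [-0.006, 0.1059]].

Step 4 — quadratic form (x̄ - mu_0)^T · S^{-1} · (x̄ - mu_0):
  S^{-1} · (x̄ - mu_0) = (0.4961, -0.0562),
  (x̄ - mu_0)^T · [...] = (3.5)·(0.4961) + (-0.3333)·(-0.0562) = 1.7552.

Step 5 — scale by n: T² = 6 · 1.7552 = 10.5309.

T² ≈ 10.5309


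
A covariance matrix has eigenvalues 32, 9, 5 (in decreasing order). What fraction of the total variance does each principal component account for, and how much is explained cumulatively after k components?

Step 1 — total variance = trace(Sigma) = Σ λ_i = 32 + 9 + 5 = 46.

Step 2 — fraction explained by component i = λ_i / Σ λ:
  PC1: 32/46 = 0.6957
  PC2: 9/46 = 0.1957
  PC3: 5/46 = 0.1087

Step 3 — cumulative fraction after k components = (λ_1 + ... + λ_k) / Σ λ:
  k = 1: 32/46 = 0.6957
  k = 2: (32 + 9)/46 = 41/46 = 0.8913
  k = 3: (32 + 9 + 5)/46 = 46/46 = 1

Summary (fraction, with percent):

explained: PC1 0.6957 (69.57%), PC2 0.1957 (19.57%), PC3 0.1087 (10.87%);  cumulative: 0.6957, 0.8913, 1


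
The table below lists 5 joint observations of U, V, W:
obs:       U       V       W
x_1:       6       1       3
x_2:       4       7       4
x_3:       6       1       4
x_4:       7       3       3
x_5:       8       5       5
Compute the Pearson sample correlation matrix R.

Step 1 — column means:
  mean(U) = (6 + 4 + 6 + 7 + 8) / 5 = 31/5 = 6.2
  mean(V) = (1 + 7 + 1 + 3 + 5) / 5 = 17/5 = 3.4
  mean(W) = (3 + 4 + 4 + 3 + 5) / 5 = 19/5 = 3.8

Step 2 — sample variances and covariances s[i,j] = (1/(n-1)) · Σ_k (x_{k,i} - mean_i) · (x_{k,j} - mean_j), with n-1 = 4:
  s[U,U] = ((-0.2)·(-0.2) + (-2.2)·(-2.2) + (-0.2)·(-0.2) + (0.8)·(0.8) + (1.8)·(1.8)) / 4 = 8.8/4 = 2.2
  s[U,V] = ((-0.2)·(-2.4) + (-2.2)·(3.6) + (-0.2)·(-2.4) + (0.8)·(-0.4) + (1.8)·(1.6)) / 4 = -4.4/4 = -1.1
  s[U,W] = ((-0.2)·(-0.8) + (-2.2)·(0.2) + (-0.2)·(0.2) + (0.8)·(-0.8) + (1.8)·(1.2)) / 4 = 1.2/4 = 0.3
  s[V,V] = ((-2.4)·(-2.4) + (3.6)·(3.6) + (-2.4)·(-2.4) + (-0.4)·(-0.4) + (1.6)·(1.6)) / 4 = 27.2/4 = 6.8
  s[V,W] = ((-2.4)·(-0.8) + (3.6)·(0.2) + (-2.4)·(0.2) + (-0.4)·(-0.8) + (1.6)·(1.2)) / 4 = 4.4/4 = 1.1
  s[W,W] = ((-0.8)·(-0.8) + (0.2)·(0.2) + (0.2)·(0.2) + (-0.8)·(-0.8) + (1.2)·(1.2)) / 4 = 2.8/4 = 0.7
  Sample standard deviations s_i = √(s[i,i]):
  s(U) = √(2.2) = 1.4832
  s(V) = √(6.8) = 2.6077
  s(W) = √(0.7) = 0.8367

Step 3 — r_{ij} = s_{ij} / (s_i · s_j):
  r[U,U] = 1 (diagonal).
  r[U,V] = -1.1 / (1.4832 · 2.6077) = -1.1 / 3.8678 = -0.2844
  r[U,W] = 0.3 / (1.4832 · 0.8367) = 0.3 / 1.241 = 0.2417
  r[V,V] = 1 (diagonal).
  r[V,W] = 1.1 / (2.6077 · 0.8367) = 1.1 / 2.1817 = 0.5042
  r[W,W] = 1 (diagonal).

R is symmetric with unit diagonal. Assembling:

R = [[1, -0.2844, 0.2417],
 [-0.2844, 1, 0.5042],
 [0.2417, 0.5042, 1]]


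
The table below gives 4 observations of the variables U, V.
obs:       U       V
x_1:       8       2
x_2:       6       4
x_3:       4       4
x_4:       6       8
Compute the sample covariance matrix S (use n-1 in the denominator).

Step 1 — column means:
  mean(U) = (8 + 6 + 4 + 6) / 4 = 24/4 = 6
  mean(V) = (2 + 4 + 4 + 8) / 4 = 18/4 = 4.5

Step 2 — sample covariance S[i,j] = (1/(n-1)) · Σ_k (x_{k,i} - mean_i) · (x_{k,j} - mean_j), with n-1 = 3.
  S[U,U] = ((2)·(2) + (0)·(0) + (-2)·(-2) + (0)·(0)) / 3 = 8/3 = 2.6667
  S[U,V] = ((2)·(-2.5) + (0)·(-0.5) + (-2)·(-0.5) + (0)·(3.5)) / 3 = -4/3 = -1.3333
  S[V,V] = ((-2.5)·(-2.5) + (-0.5)·(-0.5) + (-0.5)·(-0.5) + (3.5)·(3.5)) / 3 = 19/3 = 6.3333

S is symmetric (S[j,i] = S[i,j]). Assembling:

S = [[2.6667, -1.3333],
 [-1.3333, 6.3333]]


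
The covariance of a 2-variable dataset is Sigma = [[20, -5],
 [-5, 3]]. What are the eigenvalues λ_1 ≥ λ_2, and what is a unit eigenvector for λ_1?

Step 1 — characteristic polynomial of 2×2 Sigma:
  det(Sigma - λI) = λ² - trace · λ + det = 0.
  trace = 20 + 3 = 23, det = 20·3 - (-5)² = 35.
Step 2 — discriminant:
  Δ = trace² - 4·det = 529 - 140 = 389.
Step 3 — eigenvalues:
  λ = (trace ± √Δ)/2 = (23 ± 19.7231)/2,
  λ_1 = 21.3615,  λ_2 = 1.6385.

Step 4 — unit eigenvector for λ_1: solve (Sigma - λ_1 I)v = 0. First row:
  (20 - 21.3615)·v_x + (-5)·v_y = 0, i.e. (-1.3615)·v_x + (-5)·v_y = 0,
  so v ∝ (b, λ_1 - a) = (-5, 1.3615); multiply by -1 so the first entry is positive: u = (5, -1.3615).
  ||u|| = √((5)² + (-1.3615)²) = √(26.8538) ≈ 5.1821,
  v_1 = u/||u|| ≈ (0.9649, -0.2627) (||v_1|| = 1).

λ_1 = 21.3615,  λ_2 = 1.6385;  v_1 ≈ (0.9649, -0.2627)


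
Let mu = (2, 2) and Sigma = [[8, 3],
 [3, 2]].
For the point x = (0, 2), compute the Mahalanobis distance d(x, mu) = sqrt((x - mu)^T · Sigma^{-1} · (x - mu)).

Step 1 — centre the observation: (x - mu) = (-2, 0).

Step 2 — invert Sigma. det(Sigma) = 8·2 - (3)² = 7.
  Sigma^{-1} = (1/det) · [[d, -b], [-b, a]] = [[0.2857, -0.4286],
 [-0.4286, 1.1429]].

Step 3 — form the quadratic (x - mu)^T · Sigma^{-1} · (x - mu):
  Sigma^{-1} · (x - mu) = (-0.5714, 0.8571).
  (x - mu)^T · [Sigma^{-1} · (x - mu)] = (-2)·(-0.5714) + (0)·(0.8571) = 1.1429.

Step 4 — take square root: d = √(1.1429) ≈ 1.069.

d(x, mu) = √(1.1429) ≈ 1.069


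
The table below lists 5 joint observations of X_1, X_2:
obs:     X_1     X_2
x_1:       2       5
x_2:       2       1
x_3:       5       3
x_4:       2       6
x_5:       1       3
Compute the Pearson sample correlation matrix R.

Step 1 — column means:
  mean(X_1) = (2 + 2 + 5 + 2 + 1) / 5 = 12/5 = 2.4
  mean(X_2) = (5 + 1 + 3 + 6 + 3) / 5 = 18/5 = 3.6

Step 2 — sample variances and covariances s[i,j] = (1/(n-1)) · Σ_k (x_{k,i} - mean_i) · (x_{k,j} - mean_j), with n-1 = 4:
  s[X_1,X_1] = ((-0.4)·(-0.4) + (-0.4)·(-0.4) + (2.6)·(2.6) + (-0.4)·(-0.4) + (-1.4)·(-1.4)) / 4 = 9.2/4 = 2.3
  s[X_1,X_2] = ((-0.4)·(1.4) + (-0.4)·(-2.6) + (2.6)·(-0.6) + (-0.4)·(2.4) + (-1.4)·(-0.6)) / 4 = -1.2/4 = -0.3
  s[X_2,X_2] = ((1.4)·(1.4) + (-2.6)·(-2.6) + (-0.6)·(-0.6) + (2.4)·(2.4) + (-0.6)·(-0.6)) / 4 = 15.2/4 = 3.8
  Sample standard deviations s_i = √(s[i,i]):
  s(X_1) = √(2.3) = 1.5166
  s(X_2) = √(3.8) = 1.9494

Step 3 — r_{ij} = s_{ij} / (s_i · s_j):
  r[X_1,X_1] = 1 (diagonal).
  r[X_1,X_2] = -0.3 / (1.5166 · 1.9494) = -0.3 / 2.9563 = -0.1015
  r[X_2,X_2] = 1 (diagonal).

R is symmetric with unit diagonal. Assembling:

R = [[1, -0.1015],
 [-0.1015, 1]]


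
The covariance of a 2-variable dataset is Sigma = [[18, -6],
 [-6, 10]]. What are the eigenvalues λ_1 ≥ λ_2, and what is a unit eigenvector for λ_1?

Step 1 — characteristic polynomial of 2×2 Sigma:
  det(Sigma - λI) = λ² - trace · λ + det = 0.
  trace = 18 + 10 = 28, det = 18·10 - (-6)² = 144.
Step 2 — discriminant:
  Δ = trace² - 4·det = 784 - 576 = 208.
Step 3 — eigenvalues:
  λ = (trace ± √Δ)/2 = (28 ± 14.4222)/2,
  λ_1 = 21.2111,  λ_2 = 6.7889.

Step 4 — unit eigenvector for λ_1: solve (Sigma - λ_1 I)v = 0. First row:
  (18 - 21.2111)·v_x + (-6)·v_y = 0, i.e. (-3.2111)·v_x + (-6)·v_y = 0,
  so v ∝ (b, λ_1 - a) = (-6, 3.2111); multiply by -1 so the first entry is positive: u = (6, -3.2111).
  ||u|| = √((6)² + (-3.2111)²) = √(46.3112) ≈ 6.8052,
  v_1 = u/||u|| ≈ (0.8817, -0.4719) (||v_1|| = 1).

λ_1 = 21.2111,  λ_2 = 6.7889;  v_1 ≈ (0.8817, -0.4719)


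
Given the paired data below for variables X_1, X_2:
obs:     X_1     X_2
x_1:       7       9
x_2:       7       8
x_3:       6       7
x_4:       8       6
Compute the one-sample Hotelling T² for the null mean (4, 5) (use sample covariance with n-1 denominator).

Step 1 — sample mean vector:
  mean(X_1) = (7 + 7 + 6 + 8) / 4 = 28/4 = 7
  mean(X_2) = (9 + 8 + 7 + 6) / 4 = 30/4 = 7.5
  x̄ = (7, 7.5),  deviation x̄ - mu_0 = (7, 7.5) - (4, 5) = (3, 2.5).

Step 2 — sample covariance matrix, S[i,j] = (1/(n-1)) · Σ_k (x_{k,i} - mean_i) · (x_{k,j} - mean_j), divisor n-1 = 3:
  S[X_1,X_1] = ((0)·(0) + (0)·(0) + (-1)·(-1) + (1)·(1)) / 3 = 2/3 = 0.6667
  S[X_1,X_2] = ((0)·(1.5) + (0)·(0.5) + (-1)·(-0.5) + (1)·(-1.5)) / 3 = -1/3 = -0.3333
  S[X_2,X_2] = ((1.5)·(1.5) + (0.5)·(0.5) + (-0.5)·(-0.5) + (-1.5)·(-1.5)) / 3 = 5/3 = 1.6667
  S = [[0.6667, -0.3333],
 [-0.3333, 1.6667]].

Step 3 — invert S. det(S) = 0.6667·1.6667 - (-0.3333)² = 1.
  S^{-1} = (1/det) · [[d, -b], [-b, a]] = [[1.6667, 0.3333],
 [0.3333, 0.6667]].

Step 4 — quadratic form (x̄ - mu_0)^T · S^{-1} · (x̄ - mu_0):
  S^{-1} · (x̄ - mu_0) = (5.8333, 2.6667),
  (x̄ - mu_0)^T · [...] = (3)·(5.8333) + (2.5)·(2.6667) = 24.1667.

Step 5 — scale by n: T² = 4 · 24.1667 = 96.6667.

T² ≈ 96.6667


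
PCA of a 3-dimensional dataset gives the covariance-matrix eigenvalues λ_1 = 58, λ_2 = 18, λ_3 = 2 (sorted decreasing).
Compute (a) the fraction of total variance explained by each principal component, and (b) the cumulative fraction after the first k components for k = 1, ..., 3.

Step 1 — total variance = trace(Sigma) = Σ λ_i = 58 + 18 + 2 = 78.

Step 2 — fraction explained by component i = λ_i / Σ λ:
  PC1: 58/78 = 0.7436
  PC2: 18/78 = 0.2308
  PC3: 2/78 = 0.0256

Step 3 — cumulative fraction after k components = (λ_1 + ... + λ_k) / Σ λ:
  k = 1: 58/78 = 0.7436
  k = 2: (58 + 18)/78 = 76/78 = 0.9744
  k = 3: (58 + 18 + 2)/78 = 78/78 = 1

Summary (fraction, with percent):

explained: PC1 0.7436 (74.36%), PC2 0.2308 (23.08%), PC3 0.0256 (2.56%);  cumulative: 0.7436, 0.9744, 1


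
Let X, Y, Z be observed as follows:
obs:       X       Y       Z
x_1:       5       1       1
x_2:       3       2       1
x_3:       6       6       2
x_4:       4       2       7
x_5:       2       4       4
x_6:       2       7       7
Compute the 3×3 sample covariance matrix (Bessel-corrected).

Step 1 — column means:
  mean(X) = (5 + 3 + 6 + 4 + 2 + 2) / 6 = 22/6 = 3.6667
  mean(Y) = (1 + 2 + 6 + 2 + 4 + 7) / 6 = 22/6 = 3.6667
  mean(Z) = (1 + 1 + 2 + 7 + 4 + 7) / 6 = 22/6 = 3.6667

Step 2 — sample covariance S[i,j] = (1/(n-1)) · Σ_k (x_{k,i} - mean_i) · (x_{k,j} - mean_j), with n-1 = 5.
  S[X,X] = ((1.3333)·(1.3333) + (-0.6667)·(-0.6667) + (2.3333)·(2.3333) + (0.3333)·(0.3333) + (-1.6667)·(-1.6667) + (-1.6667)·(-1.6667)) / 5 = 13.3333/5 = 2.6667
  S[X,Y] = ((1.3333)·(-2.6667) + (-0.6667)·(-1.6667) + (2.3333)·(2.3333) + (0.3333)·(-1.6667) + (-1.6667)·(0.3333) + (-1.6667)·(3.3333)) / 5 = -3.6667/5 = -0.7333
  S[X,Z] = ((1.3333)·(-2.6667) + (-0.6667)·(-2.6667) + (2.3333)·(-1.6667) + (0.3333)·(3.3333) + (-1.6667)·(0.3333) + (-1.6667)·(3.3333)) / 5 = -10.6667/5 = -2.1333
  S[Y,Y] = ((-2.6667)·(-2.6667) + (-1.6667)·(-1.6667) + (2.3333)·(2.3333) + (-1.6667)·(-1.6667) + (0.3333)·(0.3333) + (3.3333)·(3.3333)) / 5 = 29.3333/5 = 5.8667
  S[Y,Z] = ((-2.6667)·(-2.6667) + (-1.6667)·(-2.6667) + (2.3333)·(-1.6667) + (-1.6667)·(3.3333) + (0.3333)·(0.3333) + (3.3333)·(3.3333)) / 5 = 13.3333/5 = 2.6667
  S[Z,Z] = ((-2.6667)·(-2.6667) + (-2.6667)·(-2.6667) + (-1.6667)·(-1.6667) + (3.3333)·(3.3333) + (0.3333)·(0.3333) + (3.3333)·(3.3333)) / 5 = 39.3333/5 = 7.8667

S is symmetric (S[j,i] = S[i,j]). Assembling:

S = [[2.6667, -0.7333, -2.1333],
 [-0.7333, 5.8667, 2.6667],
 [-2.1333, 2.6667, 7.8667]]


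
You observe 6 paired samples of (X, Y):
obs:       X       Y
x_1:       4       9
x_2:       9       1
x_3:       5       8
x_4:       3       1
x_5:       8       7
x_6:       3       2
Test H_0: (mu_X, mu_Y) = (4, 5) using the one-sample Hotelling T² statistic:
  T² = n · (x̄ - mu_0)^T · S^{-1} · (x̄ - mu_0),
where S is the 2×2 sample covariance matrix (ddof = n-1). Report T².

Step 1 — sample mean vector:
  mean(X) = (4 + 9 + 5 + 3 + 8 + 3) / 6 = 32/6 = 5.3333
  mean(Y) = (9 + 1 + 8 + 1 + 7 + 2) / 6 = 28/6 = 4.6667
  x̄ = (5.3333, 4.6667),  deviation x̄ - mu_0 = (5.3333, 4.6667) - (4, 5) = (1.3333, -0.3333).

Step 2 — sample covariance matrix, S[i,j] = (1/(n-1)) · Σ_k (x_{k,i} - mean_i) · (x_{k,j} - mean_j), divisor n-1 = 5:
  S[X,X] = ((-1.3333)·(-1.3333) + (3.6667)·(3.6667) + (-0.3333)·(-0.3333) + (-2.3333)·(-2.3333) + (2.6667)·(2.6667) + (-2.3333)·(-2.3333)) / 5 = 33.3333/5 = 6.6667
  S[X,Y] = ((-1.3333)·(4.3333) + (3.6667)·(-3.6667) + (-0.3333)·(3.3333) + (-2.3333)·(-3.6667) + (2.6667)·(2.3333) + (-2.3333)·(-2.6667)) / 5 = 0.6667/5 = 0.1333
  S[Y,Y] = ((4.3333)·(4.3333) + (-3.6667)·(-3.6667) + (3.3333)·(3.3333) + (-3.6667)·(-3.6667) + (2.3333)·(2.3333) + (-2.6667)·(-2.6667)) / 5 = 69.3333/5 = 13.8667
  S = [[6.6667, 0.1333],
 [0.1333, 13.8667]].

Step 3 — invert S. det(S) = 6.6667·13.8667 - (0.1333)² = 92.4267.
  S^{-1} = (1/det) · [[d, -b], [-b, a]] = [[0.15, -0.0014],
 [-0.0014, 0.0721]].

Step 4 — quadratic form (x̄ - mu_0)^T · S^{-1} · (x̄ - mu_0):
  S^{-1} · (x̄ - mu_0) = (0.2005, -0.026),
  (x̄ - mu_0)^T · [...] = (1.3333)·(0.2005) + (-0.3333)·(-0.026) = 0.276.

Step 5 — scale by n: T² = 6 · 0.276 = 1.6561.

T² ≈ 1.6561


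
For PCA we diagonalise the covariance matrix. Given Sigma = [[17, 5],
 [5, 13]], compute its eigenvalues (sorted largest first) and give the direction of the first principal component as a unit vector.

Step 1 — characteristic polynomial of 2×2 Sigma:
  det(Sigma - λI) = λ² - trace · λ + det = 0.
  trace = 17 + 13 = 30, det = 17·13 - (5)² = 196.
Step 2 — discriminant:
  Δ = trace² - 4·det = 900 - 784 = 116.
Step 3 — eigenvalues:
  λ = (trace ± √Δ)/2 = (30 ± 10.7703)/2,
  λ_1 = 20.3852,  λ_2 = 9.6148.

Step 4 — unit eigenvector for λ_1: solve (Sigma - λ_1 I)v = 0. First row:
  (17 - 20.3852)·v_x + (5)·v_y = 0, i.e. (-3.3852)·v_x + (5)·v_y = 0,
  so v ∝ (b, λ_1 - a) = (5, 3.3852) = u.
  ||u|| = √((5)² + (3.3852)²) = √(36.4593) ≈ 6.0382,
  v_1 = u/||u|| ≈ (0.8281, 0.5606) (||v_1|| = 1).

λ_1 = 20.3852,  λ_2 = 9.6148;  v_1 ≈ (0.8281, 0.5606)


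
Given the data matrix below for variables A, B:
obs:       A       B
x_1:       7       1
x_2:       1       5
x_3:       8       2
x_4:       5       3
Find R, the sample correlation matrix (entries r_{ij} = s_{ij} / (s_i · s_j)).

Step 1 — column means:
  mean(A) = (7 + 1 + 8 + 5) / 4 = 21/4 = 5.25
  mean(B) = (1 + 5 + 2 + 3) / 4 = 11/4 = 2.75

Step 2 — sample variances and covariances s[i,j] = (1/(n-1)) · Σ_k (x_{k,i} - mean_i) · (x_{k,j} - mean_j), with n-1 = 3:
  s[A,A] = ((1.75)·(1.75) + (-4.25)·(-4.25) + (2.75)·(2.75) + (-0.25)·(-0.25)) / 3 = 28.75/3 = 9.5833
  s[A,B] = ((1.75)·(-1.75) + (-4.25)·(2.25) + (2.75)·(-0.75) + (-0.25)·(0.25)) / 3 = -14.75/3 = -4.9167
  s[B,B] = ((-1.75)·(-1.75) + (2.25)·(2.25) + (-0.75)·(-0.75) + (0.25)·(0.25)) / 3 = 8.75/3 = 2.9167
  Sample standard deviations s_i = √(s[i,i]):
  s(A) = √(9.5833) = 3.0957
  s(B) = √(2.9167) = 1.7078

Step 3 — r_{ij} = s_{ij} / (s_i · s_j):
  r[A,A] = 1 (diagonal).
  r[A,B] = -4.9167 / (3.0957 · 1.7078) = -4.9167 / 5.2869 = -0.93
  r[B,B] = 1 (diagonal).

R is symmetric with unit diagonal. Assembling:

R = [[1, -0.93],
 [-0.93, 1]]


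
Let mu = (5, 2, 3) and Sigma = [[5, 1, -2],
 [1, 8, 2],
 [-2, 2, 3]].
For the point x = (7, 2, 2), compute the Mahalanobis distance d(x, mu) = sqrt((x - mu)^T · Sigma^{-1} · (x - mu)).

Step 1 — centre the observation: (x - mu) = (2, 0, -1).

Step 2 — invert Sigma (cofactor / det for 3×3, or solve directly):
  Sigma^{-1} = [[0.3509, -0.1228, 0.3158],
 [-0.1228, 0.193, -0.2105],
 [0.3158, -0.2105, 0.6842]].

Step 3 — form the quadratic (x - mu)^T · Sigma^{-1} · (x - mu):
  Sigma^{-1} · (x - mu) = (0.386, -0.0351, -0.0526).
  (x - mu)^T · [Sigma^{-1} · (x - mu)] = (2)·(0.386) + (0)·(-0.0351) + (-1)·(-0.0526) = 0.8246.

Step 4 — take square root: d = √(0.8246) ≈ 0.9081.

d(x, mu) = √(0.8246) ≈ 0.9081


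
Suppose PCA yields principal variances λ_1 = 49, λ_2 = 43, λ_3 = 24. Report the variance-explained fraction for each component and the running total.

Step 1 — total variance = trace(Sigma) = Σ λ_i = 49 + 43 + 24 = 116.

Step 2 — fraction explained by component i = λ_i / Σ λ:
  PC1: 49/116 = 0.4224
  PC2: 43/116 = 0.3707
  PC3: 24/116 = 0.2069

Step 3 — cumulative fraction after k components = (λ_1 + ... + λ_k) / Σ λ:
  k = 1: 49/116 = 0.4224
  k = 2: (49 + 43)/116 = 92/116 = 0.7931
  k = 3: (49 + 43 + 24)/116 = 116/116 = 1

Summary (fraction, with percent):

explained: PC1 0.4224 (42.24%), PC2 0.3707 (37.07%), PC3 0.2069 (20.69%);  cumulative: 0.4224, 0.7931, 1


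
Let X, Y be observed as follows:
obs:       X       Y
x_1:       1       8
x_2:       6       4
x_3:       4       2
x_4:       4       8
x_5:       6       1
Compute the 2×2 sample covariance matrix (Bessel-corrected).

Step 1 — column means:
  mean(X) = (1 + 6 + 4 + 4 + 6) / 5 = 21/5 = 4.2
  mean(Y) = (8 + 4 + 2 + 8 + 1) / 5 = 23/5 = 4.6

Step 2 — sample covariance S[i,j] = (1/(n-1)) · Σ_k (x_{k,i} - mean_i) · (x_{k,j} - mean_j), with n-1 = 4.
  S[X,X] = ((-3.2)·(-3.2) + (1.8)·(1.8) + (-0.2)·(-0.2) + (-0.2)·(-0.2) + (1.8)·(1.8)) / 4 = 16.8/4 = 4.2
  S[X,Y] = ((-3.2)·(3.4) + (1.8)·(-0.6) + (-0.2)·(-2.6) + (-0.2)·(3.4) + (1.8)·(-3.6)) / 4 = -18.6/4 = -4.65
  S[Y,Y] = ((3.4)·(3.4) + (-0.6)·(-0.6) + (-2.6)·(-2.6) + (3.4)·(3.4) + (-3.6)·(-3.6)) / 4 = 43.2/4 = 10.8

S is symmetric (S[j,i] = S[i,j]). Assembling:

S = [[4.2, -4.65],
 [-4.65, 10.8]]


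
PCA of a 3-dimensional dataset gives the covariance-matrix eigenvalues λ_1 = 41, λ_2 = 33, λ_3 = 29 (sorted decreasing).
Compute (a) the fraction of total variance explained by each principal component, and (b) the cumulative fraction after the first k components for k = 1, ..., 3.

Step 1 — total variance = trace(Sigma) = Σ λ_i = 41 + 33 + 29 = 103.

Step 2 — fraction explained by component i = λ_i / Σ λ:
  PC1: 41/103 = 0.3981
  PC2: 33/103 = 0.3204
  PC3: 29/103 = 0.2816

Step 3 — cumulative fraction after k components = (λ_1 + ... + λ_k) / Σ λ:
  k = 1: 41/103 = 0.3981
  k = 2: (41 + 33)/103 = 74/103 = 0.7184
  k = 3: (41 + 33 + 29)/103 = 103/103 = 1

Summary (fraction, with percent):

explained: PC1 0.3981 (39.81%), PC2 0.3204 (32.04%), PC3 0.2816 (28.16%);  cumulative: 0.3981, 0.7184, 1


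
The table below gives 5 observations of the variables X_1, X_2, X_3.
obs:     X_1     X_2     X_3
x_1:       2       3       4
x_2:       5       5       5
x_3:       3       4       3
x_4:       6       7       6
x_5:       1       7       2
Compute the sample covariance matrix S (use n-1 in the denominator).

Step 1 — column means:
  mean(X_1) = (2 + 5 + 3 + 6 + 1) / 5 = 17/5 = 3.4
  mean(X_2) = (3 + 5 + 4 + 7 + 7) / 5 = 26/5 = 5.2
  mean(X_3) = (4 + 5 + 3 + 6 + 2) / 5 = 20/5 = 4

Step 2 — sample covariance S[i,j] = (1/(n-1)) · Σ_k (x_{k,i} - mean_i) · (x_{k,j} - mean_j), with n-1 = 4.
  S[X_1,X_1] = ((-1.4)·(-1.4) + (1.6)·(1.6) + (-0.4)·(-0.4) + (2.6)·(2.6) + (-2.4)·(-2.4)) / 4 = 17.2/4 = 4.3
  S[X_1,X_2] = ((-1.4)·(-2.2) + (1.6)·(-0.2) + (-0.4)·(-1.2) + (2.6)·(1.8) + (-2.4)·(1.8)) / 4 = 3.6/4 = 0.9
  S[X_1,X_3] = ((-1.4)·(0) + (1.6)·(1) + (-0.4)·(-1) + (2.6)·(2) + (-2.4)·(-2)) / 4 = 12/4 = 3
  S[X_2,X_2] = ((-2.2)·(-2.2) + (-0.2)·(-0.2) + (-1.2)·(-1.2) + (1.8)·(1.8) + (1.8)·(1.8)) / 4 = 12.8/4 = 3.2
  S[X_2,X_3] = ((-2.2)·(0) + (-0.2)·(1) + (-1.2)·(-1) + (1.8)·(2) + (1.8)·(-2)) / 4 = 1/4 = 0.25
  S[X_3,X_3] = ((0)·(0) + (1)·(1) + (-1)·(-1) + (2)·(2) + (-2)·(-2)) / 4 = 10/4 = 2.5

S is symmetric (S[j,i] = S[i,j]). Assembling:

S = [[4.3, 0.9, 3],
 [0.9, 3.2, 0.25],
 [3, 0.25, 2.5]]


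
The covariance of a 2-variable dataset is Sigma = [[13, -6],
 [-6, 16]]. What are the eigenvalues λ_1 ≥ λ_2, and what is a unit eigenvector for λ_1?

Step 1 — characteristic polynomial of 2×2 Sigma:
  det(Sigma - λI) = λ² - trace · λ + det = 0.
  trace = 13 + 16 = 29, det = 13·16 - (-6)² = 172.
Step 2 — discriminant:
  Δ = trace² - 4·det = 841 - 688 = 153.
Step 3 — eigenvalues:
  λ = (trace ± √Δ)/2 = (29 ± 12.3693)/2,
  λ_1 = 20.6847,  λ_2 = 8.3153.

Step 4 — unit eigenvector for λ_1: solve (Sigma - λ_1 I)v = 0. First row:
  (13 - 20.6847)·v_x + (-6)·v_y = 0, i.e. (-7.6847)·v_x + (-6)·v_y = 0,
  so v ∝ (b, λ_1 - a) = (-6, 7.6847); multiply by -1 so the first entry is positive: u = (6, -7.6847).
  ||u|| = √((6)² + (-7.6847)²) = √(95.054) ≈ 9.7496,
  v_1 = u/||u|| ≈ (0.6154, -0.7882) (||v_1|| = 1).

λ_1 = 20.6847,  λ_2 = 8.3153;  v_1 ≈ (0.6154, -0.7882)


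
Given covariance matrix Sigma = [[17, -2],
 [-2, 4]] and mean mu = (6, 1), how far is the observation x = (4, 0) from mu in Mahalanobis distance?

Step 1 — centre the observation: (x - mu) = (-2, -1).

Step 2 — invert Sigma. det(Sigma) = 17·4 - (-2)² = 64.
  Sigma^{-1} = (1/det) · [[d, -b], [-b, a]] = [[0.0625, 0.0312],
 [0.0312, 0.2656]].

Step 3 — form the quadratic (x - mu)^T · Sigma^{-1} · (x - mu):
  Sigma^{-1} · (x - mu) = (-0.1562, -0.3281).
  (x - mu)^T · [Sigma^{-1} · (x - mu)] = (-2)·(-0.1562) + (-1)·(-0.3281) = 0.6406.

Step 4 — take square root: d = √(0.6406) ≈ 0.8004.

d(x, mu) = √(0.6406) ≈ 0.8004


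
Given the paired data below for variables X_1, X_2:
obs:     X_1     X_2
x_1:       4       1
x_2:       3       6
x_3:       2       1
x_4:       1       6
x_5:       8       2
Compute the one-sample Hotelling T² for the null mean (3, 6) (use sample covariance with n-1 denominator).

Step 1 — sample mean vector:
  mean(X_1) = (4 + 3 + 2 + 1 + 8) / 5 = 18/5 = 3.6
  mean(X_2) = (1 + 6 + 1 + 6 + 2) / 5 = 16/5 = 3.2
  x̄ = (3.6, 3.2),  deviation x̄ - mu_0 = (3.6, 3.2) - (3, 6) = (0.6, -2.8).

Step 2 — sample covariance matrix, S[i,j] = (1/(n-1)) · Σ_k (x_{k,i} - mean_i) · (x_{k,j} - mean_j), divisor n-1 = 4:
  S[X_1,X_1] = ((0.4)·(0.4) + (-0.6)·(-0.6) + (-1.6)·(-1.6) + (-2.6)·(-2.6) + (4.4)·(4.4)) / 4 = 29.2/4 = 7.3
  S[X_1,X_2] = ((0.4)·(-2.2) + (-0.6)·(2.8) + (-1.6)·(-2.2) + (-2.6)·(2.8) + (4.4)·(-1.2)) / 4 = -11.6/4 = -2.9
  S[X_2,X_2] = ((-2.2)·(-2.2) + (2.8)·(2.8) + (-2.2)·(-2.2) + (2.8)·(2.8) + (-1.2)·(-1.2)) / 4 = 26.8/4 = 6.7
  S = [[7.3, -2.9],
 [-2.9, 6.7]].

Step 3 — invert S. det(S) = 7.3·6.7 - (-2.9)² = 40.5.
  S^{-1} = (1/det) · [[d, -b], [-b, a]] = [[0.1654, 0.0716],
 [0.0716, 0.1802]].

Step 4 — quadratic form (x̄ - mu_0)^T · S^{-1} · (x̄ - mu_0):
  S^{-1} · (x̄ - mu_0) = (-0.1012, -0.4617),
  (x̄ - mu_0)^T · [...] = (0.6)·(-0.1012) + (-2.8)·(-0.4617) = 1.2321.

Step 5 — scale by n: T² = 5 · 1.2321 = 6.1605.

T² ≈ 6.1605


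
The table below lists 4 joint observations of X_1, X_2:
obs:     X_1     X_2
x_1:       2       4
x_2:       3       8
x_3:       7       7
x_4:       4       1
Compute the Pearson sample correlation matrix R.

Step 1 — column means:
  mean(X_1) = (2 + 3 + 7 + 4) / 4 = 16/4 = 4
  mean(X_2) = (4 + 8 + 7 + 1) / 4 = 20/4 = 5

Step 2 — sample variances and covariances s[i,j] = (1/(n-1)) · Σ_k (x_{k,i} - mean_i) · (x_{k,j} - mean_j), with n-1 = 3:
  s[X_1,X_1] = ((-2)·(-2) + (-1)·(-1) + (3)·(3) + (0)·(0)) / 3 = 14/3 = 4.6667
  s[X_1,X_2] = ((-2)·(-1) + (-1)·(3) + (3)·(2) + (0)·(-4)) / 3 = 5/3 = 1.6667
  s[X_2,X_2] = ((-1)·(-1) + (3)·(3) + (2)·(2) + (-4)·(-4)) / 3 = 30/3 = 10
  Sample standard deviations s_i = √(s[i,i]):
  s(X_1) = √(4.6667) = 2.1602
  s(X_2) = √(10) = 3.1623

Step 3 — r_{ij} = s_{ij} / (s_i · s_j):
  r[X_1,X_1] = 1 (diagonal).
  r[X_1,X_2] = 1.6667 / (2.1602 · 3.1623) = 1.6667 / 6.8313 = 0.244
  r[X_2,X_2] = 1 (diagonal).

R is symmetric with unit diagonal. Assembling:

R = [[1, 0.244],
 [0.244, 1]]


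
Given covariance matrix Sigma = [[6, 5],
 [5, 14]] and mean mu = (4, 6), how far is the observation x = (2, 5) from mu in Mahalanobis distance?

Step 1 — centre the observation: (x - mu) = (-2, -1).

Step 2 — invert Sigma. det(Sigma) = 6·14 - (5)² = 59.
  Sigma^{-1} = (1/det) · [[d, -b], [-b, a]] = [[0.2373, -0.0847],
 [-0.0847, 0.1017]].

Step 3 — form the quadratic (x - mu)^T · Sigma^{-1} · (x - mu):
  Sigma^{-1} · (x - mu) = (-0.3898, 0.0678).
  (x - mu)^T · [Sigma^{-1} · (x - mu)] = (-2)·(-0.3898) + (-1)·(0.0678) = 0.7119.

Step 4 — take square root: d = √(0.7119) ≈ 0.8437.

d(x, mu) = √(0.7119) ≈ 0.8437


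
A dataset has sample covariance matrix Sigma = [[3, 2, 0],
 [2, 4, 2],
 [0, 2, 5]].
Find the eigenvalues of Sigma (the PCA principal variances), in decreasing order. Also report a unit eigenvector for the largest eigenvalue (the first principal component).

Step 1 — characteristic polynomial p(λ) = det(λI - Sigma) = λ³ - tr·λ² + c_1·λ - det, where tr = trace, c_1 = sum of the principal 2×2 minors, det = det(Sigma):
  tr = 3 + 4 + 5 = 12,
  c_1 = (3·4 - (2)²) + (3·5 - (0)²) + (4·5 - (2)²) = 8 + 15 + 16 = 39,
  det = 3·(4·5 - (2)²) - (2)·((2)·5 - (2)·(0)) + (0)·((2)·(2) - 4·(0)) = 3·(16) - (2)·(10) + (0)·(4) = 28.
  So p(λ) = λ³ - 12λ² + 39λ - 28.
Step 2 — look for an integer root (rational root theorem: any rational root is an integer divisor of 28). Testing λ = 1:
  p(1) = 1 - 12 + 39 - 28 = 0  ✓
  Dividing out (λ - 1): p(λ) = (λ - 1)(λ² - 11λ + 28).
Step 3 — remaining eigenvalues from the quadratic λ² - 11λ + 28 = 0:
  Δ = 11² - 4·28 = 121 - 112 = 9,  λ = (11 ± √9)/2 = (11 ± 3)/2 = 7 or 4.
  Sorted: λ_1 = 7,  λ_2 = 4,  λ_3 = 1  (check: sum = 12 = tr ✓).

Step 4 — unit eigenvector for λ_1 = 7: v spans the null space of (Sigma - λ_1 I), whose rows are
  r_1 = (-4, 2, 0),  r_2 = (2, -3, 2),  r_3 = (0, 2, -2).
  v is orthogonal to every row, so take v ∝ r_1 × r_2 = ((2)·(2) - (0)·(-3), (0)·(2) - (-4)·(2), (-4)·(-3) - (2)·(2)) = (4, 8, 8).
  Rescale (divide by 4): u = (1, 2, 2).
  ||u|| = √((1)² + (2)² + (2)²) = √(9) = 3,  v_1 = u/||u|| ≈ (0.3333, 0.6667, 0.6667) (||v_1|| = 1).

λ_1 = 7,  λ_2 = 4,  λ_3 = 1;  v_1 ≈ (0.3333, 0.6667, 0.6667)


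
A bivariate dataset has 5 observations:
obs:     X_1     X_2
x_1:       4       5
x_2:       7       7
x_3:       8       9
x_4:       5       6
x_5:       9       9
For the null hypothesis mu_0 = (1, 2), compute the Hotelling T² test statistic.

Step 1 — sample mean vector:
  mean(X_1) = (4 + 7 + 8 + 5 + 9) / 5 = 33/5 = 6.6
  mean(X_2) = (5 + 7 + 9 + 6 + 9) / 5 = 36/5 = 7.2
  x̄ = (6.6, 7.2),  deviation x̄ - mu_0 = (6.6, 7.2) - (1, 2) = (5.6, 5.2).

Step 2 — sample covariance matrix, S[i,j] = (1/(n-1)) · Σ_k (x_{k,i} - mean_i) · (x_{k,j} - mean_j), divisor n-1 = 4:
  S[X_1,X_1] = ((-2.6)·(-2.6) + (0.4)·(0.4) + (1.4)·(1.4) + (-1.6)·(-1.6) + (2.4)·(2.4)) / 4 = 17.2/4 = 4.3
  S[X_1,X_2] = ((-2.6)·(-2.2) + (0.4)·(-0.2) + (1.4)·(1.8) + (-1.6)·(-1.2) + (2.4)·(1.8)) / 4 = 14.4/4 = 3.6
  S[X_2,X_2] = ((-2.2)·(-2.2) + (-0.2)·(-0.2) + (1.8)·(1.8) + (-1.2)·(-1.2) + (1.8)·(1.8)) / 4 = 12.8/4 = 3.2
  S = [[4.3, 3.6],
 [3.6, 3.2]].

Step 3 — invert S. det(S) = 4.3·3.2 - (3.6)² = 0.8.
  S^{-1} = (1/det) · [[d, -b], [-b, a]] = [[4, -4.5],
 [-4.5, 5.375]].

Step 4 — quadratic form (x̄ - mu_0)^T · S^{-1} · (x̄ - mu_0):
  S^{-1} · (x̄ - mu_0) = (-1, 2.75),
  (x̄ - mu_0)^T · [...] = (5.6)·(-1) + (5.2)·(2.75) = 8.7.

Step 5 — scale by n: T² = 5 · 8.7 = 43.5.

T² ≈ 43.5


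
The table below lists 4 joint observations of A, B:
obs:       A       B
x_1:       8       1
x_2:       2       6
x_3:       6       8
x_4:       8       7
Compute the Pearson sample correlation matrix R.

Step 1 — column means:
  mean(A) = (8 + 2 + 6 + 8) / 4 = 24/4 = 6
  mean(B) = (1 + 6 + 8 + 7) / 4 = 22/4 = 5.5

Step 2 — sample variances and covariances s[i,j] = (1/(n-1)) · Σ_k (x_{k,i} - mean_i) · (x_{k,j} - mean_j), with n-1 = 3:
  s[A,A] = ((2)·(2) + (-4)·(-4) + (0)·(0) + (2)·(2)) / 3 = 24/3 = 8
  s[A,B] = ((2)·(-4.5) + (-4)·(0.5) + (0)·(2.5) + (2)·(1.5)) / 3 = -8/3 = -2.6667
  s[B,B] = ((-4.5)·(-4.5) + (0.5)·(0.5) + (2.5)·(2.5) + (1.5)·(1.5)) / 3 = 29/3 = 9.6667
  Sample standard deviations s_i = √(s[i,i]):
  s(A) = √(8) = 2.8284
  s(B) = √(9.6667) = 3.1091

Step 3 — r_{ij} = s_{ij} / (s_i · s_j):
  r[A,A] = 1 (diagonal).
  r[A,B] = -2.6667 / (2.8284 · 3.1091) = -2.6667 / 8.7939 = -0.3032
  r[B,B] = 1 (diagonal).

R is symmetric with unit diagonal. Assembling:

R = [[1, -0.3032],
 [-0.3032, 1]]


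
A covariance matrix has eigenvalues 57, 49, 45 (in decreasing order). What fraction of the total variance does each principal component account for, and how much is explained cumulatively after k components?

Step 1 — total variance = trace(Sigma) = Σ λ_i = 57 + 49 + 45 = 151.

Step 2 — fraction explained by component i = λ_i / Σ λ:
  PC1: 57/151 = 0.3775
  PC2: 49/151 = 0.3245
  PC3: 45/151 = 0.298

Step 3 — cumulative fraction after k components = (λ_1 + ... + λ_k) / Σ λ:
  k = 1: 57/151 = 0.3775
  k = 2: (57 + 49)/151 = 106/151 = 0.702
  k = 3: (57 + 49 + 45)/151 = 151/151 = 1

Summary (fraction, with percent):

explained: PC1 0.3775 (37.75%), PC2 0.3245 (32.45%), PC3 0.298 (29.8%);  cumulative: 0.3775, 0.702, 1


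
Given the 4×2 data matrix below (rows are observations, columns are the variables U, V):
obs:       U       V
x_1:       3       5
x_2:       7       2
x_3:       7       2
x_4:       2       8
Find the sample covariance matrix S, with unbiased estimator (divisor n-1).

Step 1 — column means:
  mean(U) = (3 + 7 + 7 + 2) / 4 = 19/4 = 4.75
  mean(V) = (5 + 2 + 2 + 8) / 4 = 17/4 = 4.25

Step 2 — sample covariance S[i,j] = (1/(n-1)) · Σ_k (x_{k,i} - mean_i) · (x_{k,j} - mean_j), with n-1 = 3.
  S[U,U] = ((-1.75)·(-1.75) + (2.25)·(2.25) + (2.25)·(2.25) + (-2.75)·(-2.75)) / 3 = 20.75/3 = 6.9167
  S[U,V] = ((-1.75)·(0.75) + (2.25)·(-2.25) + (2.25)·(-2.25) + (-2.75)·(3.75)) / 3 = -21.75/3 = -7.25
  S[V,V] = ((0.75)·(0.75) + (-2.25)·(-2.25) + (-2.25)·(-2.25) + (3.75)·(3.75)) / 3 = 24.75/3 = 8.25

S is symmetric (S[j,i] = S[i,j]). Assembling:

S = [[6.9167, -7.25],
 [-7.25, 8.25]]


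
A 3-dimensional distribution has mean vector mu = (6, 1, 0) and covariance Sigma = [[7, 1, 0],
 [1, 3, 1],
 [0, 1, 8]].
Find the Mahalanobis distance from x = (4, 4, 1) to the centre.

Step 1 — centre the observation: (x - mu) = (-2, 3, 1).

Step 2 — invert Sigma (cofactor / det for 3×3, or solve directly):
  Sigma^{-1} = [[0.1503, -0.0523, 0.0065],
 [-0.0523, 0.366, -0.0458],
 [0.0065, -0.0458, 0.1307]].

Step 3 — form the quadratic (x - mu)^T · Sigma^{-1} · (x - mu):
  Sigma^{-1} · (x - mu) = (-0.451, 1.1569, -0.0196).
  (x - mu)^T · [Sigma^{-1} · (x - mu)] = (-2)·(-0.451) + (3)·(1.1569) + (1)·(-0.0196) = 4.3529.

Step 4 — take square root: d = √(4.3529) ≈ 2.0864.

d(x, mu) = √(4.3529) ≈ 2.0864


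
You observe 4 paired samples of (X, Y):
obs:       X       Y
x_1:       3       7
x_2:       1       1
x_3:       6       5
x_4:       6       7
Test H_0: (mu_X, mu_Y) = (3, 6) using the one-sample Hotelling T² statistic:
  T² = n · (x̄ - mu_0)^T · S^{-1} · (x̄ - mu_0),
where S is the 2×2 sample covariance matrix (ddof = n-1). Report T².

Step 1 — sample mean vector:
  mean(X) = (3 + 1 + 6 + 6) / 4 = 16/4 = 4
  mean(Y) = (7 + 1 + 5 + 7) / 4 = 20/4 = 5
  x̄ = (4, 5),  deviation x̄ - mu_0 = (4, 5) - (3, 6) = (1, -1).

Step 2 — sample covariance matrix, S[i,j] = (1/(n-1)) · Σ_k (x_{k,i} - mean_i) · (x_{k,j} - mean_j), divisor n-1 = 3:
  S[X,X] = ((-1)·(-1) + (-3)·(-3) + (2)·(2) + (2)·(2)) / 3 = 18/3 = 6
  S[X,Y] = ((-1)·(2) + (-3)·(-4) + (2)·(0) + (2)·(2)) / 3 = 14/3 = 4.6667
  S[Y,Y] = ((2)·(2) + (-4)·(-4) + (0)·(0) + (2)·(2)) / 3 = 24/3 = 8
  S = [[6, 4.6667],
 [4.6667, 8]].

Step 3 — invert S. det(S) = 6·8 - (4.6667)² = 26.2222.
  S^{-1} = (1/det) · [[d, -b], [-b, a]] = [[0.3051, -0.178],
 [-0.178, 0.2288]].

Step 4 — quadratic form (x̄ - mu_0)^T · S^{-1} · (x̄ - mu_0):
  S^{-1} · (x̄ - mu_0) = (0.4831, -0.4068),
  (x̄ - mu_0)^T · [...] = (1)·(0.4831) + (-1)·(-0.4068) = 0.8898.

Step 5 — scale by n: T² = 4 · 0.8898 = 3.5593.

T² ≈ 3.5593


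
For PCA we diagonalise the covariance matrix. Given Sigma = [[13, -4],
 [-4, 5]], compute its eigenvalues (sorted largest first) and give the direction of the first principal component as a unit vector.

Step 1 — characteristic polynomial of 2×2 Sigma:
  det(Sigma - λI) = λ² - trace · λ + det = 0.
  trace = 13 + 5 = 18, det = 13·5 - (-4)² = 49.
Step 2 — discriminant:
  Δ = trace² - 4·det = 324 - 196 = 128.
Step 3 — eigenvalues:
  λ = (trace ± √Δ)/2 = (18 ± 11.3137)/2,
  λ_1 = 14.6569,  λ_2 = 3.3431.

Step 4 — unit eigenvector for λ_1: solve (Sigma - λ_1 I)v = 0. First row:
  (13 - 14.6569)·v_x + (-4)·v_y = 0, i.e. (-1.6569)·v_x + (-4)·v_y = 0,
  so v ∝ (b, λ_1 - a) = (-4, 1.6569); multiply by -1 so the first entry is positive: u = (4, -1.6569).
  ||u|| = √((4)² + (-1.6569)²) = √(18.7452) ≈ 4.3296,
  v_1 = u/||u|| ≈ (0.9239, -0.3827) (||v_1|| = 1).

λ_1 = 14.6569,  λ_2 = 3.3431;  v_1 ≈ (0.9239, -0.3827)


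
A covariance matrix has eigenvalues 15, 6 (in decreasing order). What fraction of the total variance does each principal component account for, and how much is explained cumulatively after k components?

Step 1 — total variance = trace(Sigma) = Σ λ_i = 15 + 6 = 21.

Step 2 — fraction explained by component i = λ_i / Σ λ:
  PC1: 15/21 = 0.7143
  PC2: 6/21 = 0.2857

Step 3 — cumulative fraction after k components = (λ_1 + ... + λ_k) / Σ λ:
  k = 1: 15/21 = 0.7143
  k = 2: (15 + 6)/21 = 21/21 = 1

Summary (fraction, with percent):

explained: PC1 0.7143 (71.43%), PC2 0.2857 (28.57%);  cumulative: 0.7143, 1


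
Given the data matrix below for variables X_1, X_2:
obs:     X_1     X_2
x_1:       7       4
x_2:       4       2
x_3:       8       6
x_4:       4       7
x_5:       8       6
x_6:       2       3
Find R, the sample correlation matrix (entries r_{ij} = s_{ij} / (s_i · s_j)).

Step 1 — column means:
  mean(X_1) = (7 + 4 + 8 + 4 + 8 + 2) / 6 = 33/6 = 5.5
  mean(X_2) = (4 + 2 + 6 + 7 + 6 + 3) / 6 = 28/6 = 4.6667

Step 2 — sample variances and covariances s[i,j] = (1/(n-1)) · Σ_k (x_{k,i} - mean_i) · (x_{k,j} - mean_j), with n-1 = 5:
  s[X_1,X_1] = ((1.5)·(1.5) + (-1.5)·(-1.5) + (2.5)·(2.5) + (-1.5)·(-1.5) + (2.5)·(2.5) + (-3.5)·(-3.5)) / 5 = 31.5/5 = 6.3
  s[X_1,X_2] = ((1.5)·(-0.6667) + (-1.5)·(-2.6667) + (2.5)·(1.3333) + (-1.5)·(2.3333) + (2.5)·(1.3333) + (-3.5)·(-1.6667)) / 5 = 12/5 = 2.4
  s[X_2,X_2] = ((-0.6667)·(-0.6667) + (-2.6667)·(-2.6667) + (1.3333)·(1.3333) + (2.3333)·(2.3333) + (1.3333)·(1.3333) + (-1.6667)·(-1.6667)) / 5 = 19.3333/5 = 3.8667
  Sample standard deviations s_i = √(s[i,i]):
  s(X_1) = √(6.3) = 2.51
  s(X_2) = √(3.8667) = 1.9664

Step 3 — r_{ij} = s_{ij} / (s_i · s_j):
  r[X_1,X_1] = 1 (diagonal).
  r[X_1,X_2] = 2.4 / (2.51 · 1.9664) = 2.4 / 4.9356 = 0.4863
  r[X_2,X_2] = 1 (diagonal).

R is symmetric with unit diagonal. Assembling:

R = [[1, 0.4863],
 [0.4863, 1]]


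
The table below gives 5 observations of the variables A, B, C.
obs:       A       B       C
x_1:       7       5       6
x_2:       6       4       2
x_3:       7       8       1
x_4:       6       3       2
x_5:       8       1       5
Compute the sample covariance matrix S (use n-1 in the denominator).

Step 1 — column means:
  mean(A) = (7 + 6 + 7 + 6 + 8) / 5 = 34/5 = 6.8
  mean(B) = (5 + 4 + 8 + 3 + 1) / 5 = 21/5 = 4.2
  mean(C) = (6 + 2 + 1 + 2 + 5) / 5 = 16/5 = 3.2

Step 2 — sample covariance S[i,j] = (1/(n-1)) · Σ_k (x_{k,i} - mean_i) · (x_{k,j} - mean_j), with n-1 = 4.
  S[A,A] = ((0.2)·(0.2) + (-0.8)·(-0.8) + (0.2)·(0.2) + (-0.8)·(-0.8) + (1.2)·(1.2)) / 4 = 2.8/4 = 0.7
  S[A,B] = ((0.2)·(0.8) + (-0.8)·(-0.2) + (0.2)·(3.8) + (-0.8)·(-1.2) + (1.2)·(-3.2)) / 4 = -1.8/4 = -0.45
  S[A,C] = ((0.2)·(2.8) + (-0.8)·(-1.2) + (0.2)·(-2.2) + (-0.8)·(-1.2) + (1.2)·(1.8)) / 4 = 4.2/4 = 1.05
  S[B,B] = ((0.8)·(0.8) + (-0.2)·(-0.2) + (3.8)·(3.8) + (-1.2)·(-1.2) + (-3.2)·(-3.2)) / 4 = 26.8/4 = 6.7
  S[B,C] = ((0.8)·(2.8) + (-0.2)·(-1.2) + (3.8)·(-2.2) + (-1.2)·(-1.2) + (-3.2)·(1.8)) / 4 = -10.2/4 = -2.55
  S[C,C] = ((2.8)·(2.8) + (-1.2)·(-1.2) + (-2.2)·(-2.2) + (-1.2)·(-1.2) + (1.8)·(1.8)) / 4 = 18.8/4 = 4.7

S is symmetric (S[j,i] = S[i,j]). Assembling:

S = [[0.7, -0.45, 1.05],
 [-0.45, 6.7, -2.55],
 [1.05, -2.55, 4.7]]


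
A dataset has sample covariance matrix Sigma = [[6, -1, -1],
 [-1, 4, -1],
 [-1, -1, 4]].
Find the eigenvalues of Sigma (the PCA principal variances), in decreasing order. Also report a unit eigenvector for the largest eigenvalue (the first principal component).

Step 1 — characteristic polynomial p(λ) = det(λI - Sigma) = λ³ - tr·λ² + c_1·λ - det, where tr = trace, c_1 = sum of the principal 2×2 minors, det = det(Sigma):
  tr = 6 + 4 + 4 = 14,
  c_1 = (6·4 - (-1)²) + (6·4 - (-1)²) + (4·4 - (-1)²) = 23 + 23 + 15 = 61,
  det = 6·(4·4 - (-1)²) - (-1)·((-1)·4 - (-1)·(-1)) + (-1)·((-1)·(-1) - 4·(-1)) = 6·(15) - (-1)·(-5) + (-1)·(5) = 80.
  So p(λ) = λ³ - 14λ² + 61λ - 80.
Step 2 — look for an integer root (rational root theorem: any rational root is an integer divisor of 80). Testing λ = 5:
  p(5) = 125 - 350 + 305 - 80 = 0  ✓
  Dividing out (λ - 5): p(λ) = (λ - 5)(λ² - 9λ + 16).
Step 3 — remaining eigenvalues from the quadratic λ² - 9λ + 16 = 0:
  Δ = 9² - 4·16 = 81 - 64 = 17,  λ = (9 ± √17)/2 = (9 ± 4.1231)/2 ≈ 6.5616 or 2.4384.
  Sorted: λ_1 = 6.5616,  λ_2 = 5,  λ_3 = 2.4384  (check: sum = 14 = tr ✓).

Step 4 — unit eigenvector for λ_1 ≈ 6.5616: v spans the null space of (Sigma - λ_1 I), whose rows are
  r_1 = (-0.5616, -1, -1),  r_2 = (-1, -2.5616, -1),  r_3 = (-1, -1, -2.5616).
  v is orthogonal to every row, so take v ∝ r_1 × r_2 = ((-1)·(-1) - (-1)·(-2.5616), (-1)·(-1) - (-0.5616)·(-1), (-0.5616)·(-2.5616) - (-1)·(-1)) ≈ (-1.5616, 0.4384, 0.4384).
  Rescale (multiply by -1 so the first nonzero entry is positive): u = (1.5616, -0.4384, -0.4384).
  ||u|| = √((1.5616)² + (-0.4384)² + (-0.4384)²) = √(2.8229) ≈ 1.6802,  v_1 = u/||u|| ≈ (0.9294, -0.261, -0.261) (||v_1|| = 1).

λ_1 = 6.5616,  λ_2 = 5,  λ_3 = 2.4384;  v_1 ≈ (0.9294, -0.261, -0.261)


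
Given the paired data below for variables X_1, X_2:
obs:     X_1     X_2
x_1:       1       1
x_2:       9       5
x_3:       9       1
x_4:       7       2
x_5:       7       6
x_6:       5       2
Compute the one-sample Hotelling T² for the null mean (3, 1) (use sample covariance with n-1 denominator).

Step 1 — sample mean vector:
  mean(X_1) = (1 + 9 + 9 + 7 + 7 + 5) / 6 = 38/6 = 6.3333
  mean(X_2) = (1 + 5 + 1 + 2 + 6 + 2) / 6 = 17/6 = 2.8333
  x̄ = (6.3333, 2.8333),  deviation x̄ - mu_0 = (6.3333, 2.8333) - (3, 1) = (3.3333, 1.8333).

Step 2 — sample covariance matrix, S[i,j] = (1/(n-1)) · Σ_k (x_{k,i} - mean_i) · (x_{k,j} - mean_j), divisor n-1 = 5:
  S[X_1,X_1] = ((-5.3333)·(-5.3333) + (2.6667)·(2.6667) + (2.6667)·(2.6667) + (0.6667)·(0.6667) + (0.6667)·(0.6667) + (-1.3333)·(-1.3333)) / 5 = 45.3333/5 = 9.0667
  S[X_1,X_2] = ((-5.3333)·(-1.8333) + (2.6667)·(2.1667) + (2.6667)·(-1.8333) + (0.6667)·(-0.8333) + (0.6667)·(3.1667) + (-1.3333)·(-0.8333)) / 5 = 13.3333/5 = 2.6667
  S[X_2,X_2] = ((-1.8333)·(-1.8333) + (2.1667)·(2.1667) + (-1.8333)·(-1.8333) + (-0.8333)·(-0.8333) + (3.1667)·(3.1667) + (-0.8333)·(-0.8333)) / 5 = 22.8333/5 = 4.5667
  S = [[9.0667, 2.6667],
 [2.6667, 4.5667]].

Step 3 — invert S. det(S) = 9.0667·4.5667 - (2.6667)² = 34.2933.
  S^{-1} = (1/det) · [[d, -b], [-b, a]] = [[0.1332, -0.0778],
 [-0.0778, 0.2644]].

Step 4 — quadratic form (x̄ - mu_0)^T · S^{-1} · (x̄ - mu_0):
  S^{-1} · (x̄ - mu_0) = (0.3013, 0.2255),
  (x̄ - mu_0)^T · [...] = (3.3333)·(0.3013) + (1.8333)·(0.2255) = 1.4178.

Step 5 — scale by n: T² = 6 · 1.4178 = 8.507.

T² ≈ 8.507
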